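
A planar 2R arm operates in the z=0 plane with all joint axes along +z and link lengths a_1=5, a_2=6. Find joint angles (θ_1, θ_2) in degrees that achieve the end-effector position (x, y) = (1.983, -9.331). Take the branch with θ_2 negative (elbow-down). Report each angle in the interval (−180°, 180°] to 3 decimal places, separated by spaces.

-44.998 -60.000

cos θ_2 = (90.9998−5²−6²)/(2·5·6) = 0.5000; θ_2 = -60.0002° (elbow-down)
β = atan2(-9.3310,1.9830) = -78.0021°; ψ = atan2(-5.1962,8.0000) = -33.0046°
θ_1 = β − ψ = -44.9976°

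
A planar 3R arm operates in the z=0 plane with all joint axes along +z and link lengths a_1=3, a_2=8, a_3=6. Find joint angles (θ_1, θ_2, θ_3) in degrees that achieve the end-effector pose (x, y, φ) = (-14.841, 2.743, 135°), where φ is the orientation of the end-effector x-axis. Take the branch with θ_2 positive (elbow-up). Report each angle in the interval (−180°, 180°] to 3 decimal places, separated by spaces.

166.118 29.988 -61.107

wrist centre = target − a_3·(cos φ, sin φ) = (-10.5984, -1.4996)
cos θ_2 = (114.5741−3²−8²)/(2·3·8) = 0.8661; θ_2 = 29.9882° (elbow-up)
β = atan2(-1.4996,-10.5984) = -171.9463°; ψ = atan2(3.9986,9.9290) = 21.9354°
θ_1 = β − ψ = -193.8817°
θ_3 = φ − θ_1 − θ_2 = -61.1065° (wrapped to (-180°,180°])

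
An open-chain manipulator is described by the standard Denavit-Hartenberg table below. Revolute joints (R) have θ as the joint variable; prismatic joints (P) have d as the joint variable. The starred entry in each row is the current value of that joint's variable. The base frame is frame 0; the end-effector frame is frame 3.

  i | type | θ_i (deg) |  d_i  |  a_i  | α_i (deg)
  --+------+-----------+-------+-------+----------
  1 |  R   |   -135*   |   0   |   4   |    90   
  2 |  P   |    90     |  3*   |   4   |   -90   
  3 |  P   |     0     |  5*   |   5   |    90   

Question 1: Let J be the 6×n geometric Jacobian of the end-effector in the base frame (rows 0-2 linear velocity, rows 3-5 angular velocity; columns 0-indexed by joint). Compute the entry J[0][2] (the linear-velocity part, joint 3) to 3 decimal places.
0.707

prismatic axis z_2 = (0.7071,0.7071,0.0000)
J_v[:, 2] = z_2; J_ω[:, 2] = (0,0,0)
entry J[0][2] = 0.7071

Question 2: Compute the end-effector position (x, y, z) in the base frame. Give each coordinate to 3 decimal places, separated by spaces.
after link 1: o_1 = (-2.8284, -2.8284, 0.0000)
after link 2: o_2 = (-4.9497, -0.7071, 4.0000)
after link 3: o_3 = (-1.4142, 2.8284, 9.0000)

-1.414 2.828 9.000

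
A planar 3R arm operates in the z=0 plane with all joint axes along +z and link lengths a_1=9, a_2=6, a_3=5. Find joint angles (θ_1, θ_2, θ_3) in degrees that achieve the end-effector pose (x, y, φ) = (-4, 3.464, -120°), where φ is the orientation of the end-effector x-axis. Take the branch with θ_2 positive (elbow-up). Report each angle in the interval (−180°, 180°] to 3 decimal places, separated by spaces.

60.000 120.001 59.999

wrist centre = target − a_3·(cos φ, sin φ) = (-1.5000, 7.7941)
cos θ_2 = (62.9984−9²−6²)/(2·9·6) = -0.5000; θ_2 = 120.0010° (elbow-up)
β = atan2(7.7941,-1.5000) = 100.8935°; ψ = atan2(5.1961,5.9999) = 40.8935°
θ_1 = β − ψ = 60.0000°
θ_3 = φ − θ_1 − θ_2 = 59.9990° (wrapped to (-180°,180°])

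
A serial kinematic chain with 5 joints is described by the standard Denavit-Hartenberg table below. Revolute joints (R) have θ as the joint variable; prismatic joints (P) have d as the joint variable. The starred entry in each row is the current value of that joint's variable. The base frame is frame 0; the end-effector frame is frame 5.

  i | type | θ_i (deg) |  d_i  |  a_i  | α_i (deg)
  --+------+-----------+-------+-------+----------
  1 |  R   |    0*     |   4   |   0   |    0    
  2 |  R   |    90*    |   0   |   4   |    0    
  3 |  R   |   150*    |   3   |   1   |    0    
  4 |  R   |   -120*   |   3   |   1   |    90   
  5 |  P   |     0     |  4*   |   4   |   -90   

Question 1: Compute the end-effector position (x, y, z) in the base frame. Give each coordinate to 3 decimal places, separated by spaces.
0.464 9.464 10.000

after link 1: o_1 = (0.0000, 0.0000, 4.0000)
after link 2: o_2 = (0.0000, 4.0000, 4.0000)
after link 3: o_3 = (-0.5000, 3.1340, 7.0000)
after link 4: o_4 = (-1.0000, 4.0000, 10.0000)
after link 5: o_5 = (0.4641, 9.4641, 10.0000)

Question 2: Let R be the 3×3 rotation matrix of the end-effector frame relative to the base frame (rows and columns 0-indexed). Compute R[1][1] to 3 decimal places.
End-effector y-axis (col 1 of R) = (-0.8660,-0.5000,0.0000)
R[1][1] = -0.5000

-0.500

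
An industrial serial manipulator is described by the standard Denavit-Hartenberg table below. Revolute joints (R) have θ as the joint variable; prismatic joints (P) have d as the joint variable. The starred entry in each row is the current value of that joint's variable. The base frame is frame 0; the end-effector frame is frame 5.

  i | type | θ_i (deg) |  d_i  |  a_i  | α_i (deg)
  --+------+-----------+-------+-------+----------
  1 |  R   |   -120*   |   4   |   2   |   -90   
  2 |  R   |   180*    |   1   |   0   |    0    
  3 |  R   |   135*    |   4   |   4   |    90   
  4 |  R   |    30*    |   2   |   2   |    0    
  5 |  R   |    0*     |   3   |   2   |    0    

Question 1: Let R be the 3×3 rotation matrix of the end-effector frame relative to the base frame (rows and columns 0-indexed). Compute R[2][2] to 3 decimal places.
End-effector z-axis (col 2 of R) = (0.3536,0.6124,0.7071)
R[2][2] = 0.7071

0.707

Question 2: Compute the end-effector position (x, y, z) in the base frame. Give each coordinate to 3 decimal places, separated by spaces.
4.191 -6.741 12.813

after link 1: o_1 = (-1.0000, -1.7321, 4.0000)
after link 2: o_2 = (-0.1340, -2.2321, 4.0000)
after link 3: o_3 = (1.9159, -6.6815, 6.8284)
after link 4: o_4 = (2.8767, -7.0175, 9.4674)
after link 5: o_5 = (4.1910, -6.7410, 12.8135)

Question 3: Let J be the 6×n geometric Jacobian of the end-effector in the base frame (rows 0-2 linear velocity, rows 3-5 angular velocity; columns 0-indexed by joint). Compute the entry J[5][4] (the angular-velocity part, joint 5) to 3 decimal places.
axis z_4 = (0.3536,0.6124,0.7071); lever o_n−o_4 = (1.3143,0.2765,3.3461)
cross product → J_v[:, 4] = (1.8536,-0.2537,-0.7071)
J_ω[:, 4] = z_4
entry J[5][4] = 0.7071

0.707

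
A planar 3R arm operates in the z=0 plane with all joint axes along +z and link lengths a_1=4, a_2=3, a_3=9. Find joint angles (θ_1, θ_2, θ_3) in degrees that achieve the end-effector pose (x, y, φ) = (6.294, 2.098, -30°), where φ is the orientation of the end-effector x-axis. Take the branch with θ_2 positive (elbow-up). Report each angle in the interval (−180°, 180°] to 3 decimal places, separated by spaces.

90.001 30.002 -150.003

wrist centre = target − a_3·(cos φ, sin φ) = (-1.5002, 6.5980)
cos θ_2 = (45.7843−4²−3²)/(2·4·3) = 0.8660; θ_2 = 30.0015° (elbow-up)
β = atan2(6.5980,-1.5002) = 102.8099°; ψ = atan2(1.5001,6.5980) = 12.8085°
θ_1 = β − ψ = 90.0014°
θ_3 = φ − θ_1 − θ_2 = -150.0029° (wrapped to (-180°,180°])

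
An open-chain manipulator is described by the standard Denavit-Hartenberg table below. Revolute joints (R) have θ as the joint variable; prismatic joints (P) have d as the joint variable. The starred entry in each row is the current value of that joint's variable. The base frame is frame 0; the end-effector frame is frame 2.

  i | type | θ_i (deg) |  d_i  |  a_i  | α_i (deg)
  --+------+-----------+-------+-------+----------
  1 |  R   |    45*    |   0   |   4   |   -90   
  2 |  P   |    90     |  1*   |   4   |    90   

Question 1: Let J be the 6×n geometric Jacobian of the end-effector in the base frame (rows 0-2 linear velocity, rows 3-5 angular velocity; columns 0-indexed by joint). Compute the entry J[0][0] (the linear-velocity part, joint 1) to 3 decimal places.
-3.536

axis z_0 = ẑ; lever o_n−o_0 = (2.1213,3.5355,-4.0000)
cross product → J_v[:, 0] = (-3.5355,2.1213,0.0000)
J_ω[:, 0] = z_0
entry J[0][0] = -3.5355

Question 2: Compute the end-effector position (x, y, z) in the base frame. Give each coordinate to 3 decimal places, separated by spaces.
after link 1: o_1 = (2.8284, 2.8284, 0.0000)
after link 2: o_2 = (2.1213, 3.5355, -4.0000)

2.121 3.536 -4.000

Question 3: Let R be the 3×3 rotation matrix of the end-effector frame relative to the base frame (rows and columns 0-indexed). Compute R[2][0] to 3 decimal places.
-1.000

End-effector x-axis (col 0 of R) = (0.0000,0.0000,-1.0000)
R[2][0] = -1.0000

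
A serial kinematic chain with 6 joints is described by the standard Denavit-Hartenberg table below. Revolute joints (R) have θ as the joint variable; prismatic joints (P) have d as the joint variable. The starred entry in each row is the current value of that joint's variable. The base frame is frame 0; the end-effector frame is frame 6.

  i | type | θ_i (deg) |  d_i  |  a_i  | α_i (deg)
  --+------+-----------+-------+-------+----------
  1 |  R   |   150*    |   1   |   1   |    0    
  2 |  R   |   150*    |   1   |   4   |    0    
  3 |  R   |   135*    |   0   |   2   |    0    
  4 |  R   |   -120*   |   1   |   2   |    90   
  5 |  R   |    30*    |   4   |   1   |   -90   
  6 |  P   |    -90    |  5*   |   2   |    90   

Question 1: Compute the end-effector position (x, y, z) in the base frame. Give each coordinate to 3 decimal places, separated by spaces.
after link 1: o_1 = (-0.8660, 0.5000, 1.0000)
after link 2: o_2 = (1.1340, -2.9641, 2.0000)
after link 3: o_3 = (1.6516, -1.0322, 2.0000)
after link 4: o_4 = (3.0658, -2.4465, 3.0000)
after link 5: o_5 = (0.8498, -5.8873, 3.5000)
after link 6: o_6 = (-2.3322, -5.5337, 7.8301)

-2.332 -5.534 7.830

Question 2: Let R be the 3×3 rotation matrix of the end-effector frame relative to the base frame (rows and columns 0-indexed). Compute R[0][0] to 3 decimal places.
-0.707

End-effector x-axis (col 0 of R) = (-0.7071,-0.7071,0.0000)
R[0][0] = -0.7071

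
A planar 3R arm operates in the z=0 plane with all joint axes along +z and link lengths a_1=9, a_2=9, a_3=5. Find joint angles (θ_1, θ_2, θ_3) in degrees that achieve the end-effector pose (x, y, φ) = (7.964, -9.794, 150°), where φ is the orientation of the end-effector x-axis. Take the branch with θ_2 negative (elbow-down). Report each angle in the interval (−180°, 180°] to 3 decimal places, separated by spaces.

-29.997 -30.006 -149.997

wrist centre = target − a_3·(cos φ, sin φ) = (12.2941, -12.2940)
cos θ_2 = (302.2880−9²−9²)/(2·9·9) = 0.8660; θ_2 = -30.0057° (elbow-down)
β = atan2(-12.2940,12.2941) = -44.9997°; ψ = atan2(-4.5008,16.7938) = -15.0029°
θ_1 = β − ψ = -29.9968°
θ_3 = φ − θ_1 − θ_2 = -149.9974° (wrapped to (-180°,180°])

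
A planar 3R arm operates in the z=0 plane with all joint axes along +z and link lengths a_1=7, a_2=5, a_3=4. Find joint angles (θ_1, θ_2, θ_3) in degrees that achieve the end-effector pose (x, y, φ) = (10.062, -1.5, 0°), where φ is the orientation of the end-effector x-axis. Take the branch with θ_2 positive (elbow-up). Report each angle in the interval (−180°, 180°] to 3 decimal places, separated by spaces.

wrist centre = target − a_3·(cos φ, sin φ) = (6.0620, -1.5000)
cos θ_2 = (38.9978−7²−5²)/(2·7·5) = -0.5000; θ_2 = 120.0020° (elbow-up)
β = atan2(-1.5000,6.0620) = -13.8983°; ψ = atan2(4.3300,4.4998) = 43.8983°
θ_1 = β − ψ = -57.7966°
θ_3 = φ − θ_1 − θ_2 = -62.2055° (wrapped to (-180°,180°])

-57.797 120.002 -62.205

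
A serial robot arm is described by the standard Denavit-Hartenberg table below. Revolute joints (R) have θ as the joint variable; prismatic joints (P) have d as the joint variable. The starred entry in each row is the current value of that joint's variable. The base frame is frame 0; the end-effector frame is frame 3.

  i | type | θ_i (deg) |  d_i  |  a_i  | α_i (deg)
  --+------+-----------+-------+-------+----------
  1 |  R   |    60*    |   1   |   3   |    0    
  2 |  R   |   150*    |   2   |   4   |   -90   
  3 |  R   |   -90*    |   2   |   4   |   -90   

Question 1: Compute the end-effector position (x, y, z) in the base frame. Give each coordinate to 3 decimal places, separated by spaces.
-0.964 -1.134 7.000

after link 1: o_1 = (1.5000, 2.5981, 1.0000)
after link 2: o_2 = (-1.9641, 0.5981, 3.0000)
after link 3: o_3 = (-0.9641, -1.1340, 7.0000)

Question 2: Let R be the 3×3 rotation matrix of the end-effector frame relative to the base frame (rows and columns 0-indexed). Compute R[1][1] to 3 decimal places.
0.866

End-effector y-axis (col 1 of R) = (-0.5000,0.8660,-0.0000)
R[1][1] = 0.8660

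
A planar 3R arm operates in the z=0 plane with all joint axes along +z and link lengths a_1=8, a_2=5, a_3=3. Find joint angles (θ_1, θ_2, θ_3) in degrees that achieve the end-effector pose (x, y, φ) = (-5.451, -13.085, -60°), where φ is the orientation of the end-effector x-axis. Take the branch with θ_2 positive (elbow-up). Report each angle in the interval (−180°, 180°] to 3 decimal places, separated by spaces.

-134.994 29.986 45.008

wrist centre = target − a_3·(cos φ, sin φ) = (-6.9510, -10.4869)
cos θ_2 = (158.2920−8²−5²)/(2·8·5) = 0.8661; θ_2 = 29.9858° (elbow-up)
β = atan2(-10.4869,-6.9510) = -123.5374°; ψ = atan2(2.4989,12.3307) = 11.4563°
θ_1 = β − ψ = -134.9937°
θ_3 = φ − θ_1 − θ_2 = 45.0080° (wrapped to (-180°,180°])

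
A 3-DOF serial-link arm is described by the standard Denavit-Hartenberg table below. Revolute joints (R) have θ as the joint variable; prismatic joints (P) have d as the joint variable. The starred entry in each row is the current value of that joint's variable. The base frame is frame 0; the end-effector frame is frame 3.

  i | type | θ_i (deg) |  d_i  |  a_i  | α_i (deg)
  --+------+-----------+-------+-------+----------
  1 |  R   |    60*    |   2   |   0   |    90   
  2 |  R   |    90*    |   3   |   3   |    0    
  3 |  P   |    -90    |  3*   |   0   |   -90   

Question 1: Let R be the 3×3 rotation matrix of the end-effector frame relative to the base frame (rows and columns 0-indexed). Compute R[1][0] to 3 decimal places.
End-effector x-axis (col 0 of R) = (0.5000,0.8660,0.0000)
R[1][0] = 0.8660

0.866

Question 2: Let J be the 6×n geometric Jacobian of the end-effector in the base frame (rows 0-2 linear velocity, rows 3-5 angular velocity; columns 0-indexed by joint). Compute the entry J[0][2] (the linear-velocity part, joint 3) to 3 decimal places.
0.866

prismatic axis z_2 = (0.8660,-0.5000,0.0000)
J_v[:, 2] = z_2; J_ω[:, 2] = (0,0,0)
entry J[0][2] = 0.8660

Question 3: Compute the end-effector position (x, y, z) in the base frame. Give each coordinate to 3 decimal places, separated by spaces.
5.196 -3.000 5.000

after link 1: o_1 = (0.0000, 0.0000, 2.0000)
after link 2: o_2 = (2.5981, -1.5000, 5.0000)
after link 3: o_3 = (5.1962, -3.0000, 5.0000)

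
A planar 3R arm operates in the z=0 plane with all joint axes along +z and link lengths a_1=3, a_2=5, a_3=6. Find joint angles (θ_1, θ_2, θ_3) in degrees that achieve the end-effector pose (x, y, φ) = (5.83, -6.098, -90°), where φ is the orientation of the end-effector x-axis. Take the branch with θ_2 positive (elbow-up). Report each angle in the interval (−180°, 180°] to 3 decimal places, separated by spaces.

-60.001 90.003 -120.001

wrist centre = target − a_3·(cos φ, sin φ) = (5.8300, -0.0980)
cos θ_2 = (33.9985−3²−5²)/(2·3·5) = -0.0000; θ_2 = 90.0029° (elbow-up)
β = atan2(-0.0980,5.8300) = -0.9630°; ψ = atan2(5.0000,2.9998) = 59.0383°
θ_1 = β − ψ = -60.0014°
θ_3 = φ − θ_1 − θ_2 = -120.0015° (wrapped to (-180°,180°])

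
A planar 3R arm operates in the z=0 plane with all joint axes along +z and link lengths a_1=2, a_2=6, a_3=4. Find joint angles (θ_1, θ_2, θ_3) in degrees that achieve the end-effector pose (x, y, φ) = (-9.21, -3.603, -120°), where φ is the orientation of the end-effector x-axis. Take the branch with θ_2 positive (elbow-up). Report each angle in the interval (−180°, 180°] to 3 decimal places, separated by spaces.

wrist centre = target − a_3·(cos φ, sin φ) = (-7.2100, -0.1389)
cos θ_2 = (52.0034−2²−6²)/(2·2·6) = 0.5001; θ_2 = 59.9906° (elbow-up)
β = atan2(-0.1389,-7.2100) = -178.8964°; ψ = atan2(5.1957,5.0008) = 46.0946°
θ_1 = β − ψ = -224.9909°
θ_3 = φ − θ_1 − θ_2 = 45.0003° (wrapped to (-180°,180°])

135.009 59.991 45.000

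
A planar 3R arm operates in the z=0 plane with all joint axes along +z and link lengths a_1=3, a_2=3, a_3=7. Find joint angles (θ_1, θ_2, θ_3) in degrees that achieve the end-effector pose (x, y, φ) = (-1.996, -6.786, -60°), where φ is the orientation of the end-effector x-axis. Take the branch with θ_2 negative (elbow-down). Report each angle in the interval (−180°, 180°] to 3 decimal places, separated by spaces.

-150.002 -44.991 134.993

wrist centre = target − a_3·(cos φ, sin φ) = (-5.4960, -0.7238)
cos θ_2 = (30.7299−3²−3²)/(2·3·3) = 0.7072; θ_2 = -44.9909° (elbow-down)
β = atan2(-0.7238,-5.4960) = -172.4973°; ψ = atan2(-2.1210,5.1217) = -22.4955°
θ_1 = β − ψ = -150.0019°
θ_3 = φ − θ_1 − θ_2 = 134.9928° (wrapped to (-180°,180°])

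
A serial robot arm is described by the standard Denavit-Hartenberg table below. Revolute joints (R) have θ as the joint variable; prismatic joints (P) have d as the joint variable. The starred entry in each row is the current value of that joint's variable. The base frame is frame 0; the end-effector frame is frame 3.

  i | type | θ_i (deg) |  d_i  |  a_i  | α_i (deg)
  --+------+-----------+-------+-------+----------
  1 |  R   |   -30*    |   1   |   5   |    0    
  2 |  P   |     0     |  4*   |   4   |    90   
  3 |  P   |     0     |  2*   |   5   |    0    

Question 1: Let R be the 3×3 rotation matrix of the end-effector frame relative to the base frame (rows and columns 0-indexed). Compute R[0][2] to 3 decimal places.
-0.500

End-effector z-axis (col 2 of R) = (-0.5000,-0.8660,0.0000)
R[0][2] = -0.5000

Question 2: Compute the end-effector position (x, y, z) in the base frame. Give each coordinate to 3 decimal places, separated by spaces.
11.124 -8.732 5.000

after link 1: o_1 = (4.3301, -2.5000, 1.0000)
after link 2: o_2 = (7.7942, -4.5000, 5.0000)
after link 3: o_3 = (11.1244, -8.7321, 5.0000)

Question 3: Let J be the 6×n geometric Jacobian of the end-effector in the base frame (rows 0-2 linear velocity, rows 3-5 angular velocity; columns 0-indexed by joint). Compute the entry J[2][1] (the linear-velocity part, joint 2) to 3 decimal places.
1.000

prismatic axis z_1 = (0.0000,0.0000,1.0000)
J_v[:, 1] = z_1; J_ω[:, 1] = (0,0,0)
entry J[2][1] = 1.0000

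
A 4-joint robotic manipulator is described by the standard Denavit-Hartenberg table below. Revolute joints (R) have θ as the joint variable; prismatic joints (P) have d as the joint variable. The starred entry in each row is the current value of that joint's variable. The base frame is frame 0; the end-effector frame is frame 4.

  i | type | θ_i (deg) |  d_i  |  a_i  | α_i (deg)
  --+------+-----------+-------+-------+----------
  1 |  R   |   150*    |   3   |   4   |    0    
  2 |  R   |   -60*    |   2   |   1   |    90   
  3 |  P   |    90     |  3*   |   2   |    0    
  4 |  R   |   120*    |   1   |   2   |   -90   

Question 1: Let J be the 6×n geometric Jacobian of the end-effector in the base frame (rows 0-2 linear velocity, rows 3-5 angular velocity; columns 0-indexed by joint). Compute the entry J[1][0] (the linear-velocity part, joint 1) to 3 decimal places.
0.536

axis z_0 = ẑ; lever o_n−o_0 = (0.5359,1.2679,6.0000)
cross product → J_v[:, 0] = (-1.2679,0.5359,0.0000)
J_ω[:, 0] = z_0
entry J[1][0] = 0.5359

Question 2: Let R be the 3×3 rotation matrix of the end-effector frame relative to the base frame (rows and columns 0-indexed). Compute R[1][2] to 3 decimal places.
End-effector z-axis (col 2 of R) = (0.0000,0.5000,-0.8660)
R[1][2] = 0.5000

0.500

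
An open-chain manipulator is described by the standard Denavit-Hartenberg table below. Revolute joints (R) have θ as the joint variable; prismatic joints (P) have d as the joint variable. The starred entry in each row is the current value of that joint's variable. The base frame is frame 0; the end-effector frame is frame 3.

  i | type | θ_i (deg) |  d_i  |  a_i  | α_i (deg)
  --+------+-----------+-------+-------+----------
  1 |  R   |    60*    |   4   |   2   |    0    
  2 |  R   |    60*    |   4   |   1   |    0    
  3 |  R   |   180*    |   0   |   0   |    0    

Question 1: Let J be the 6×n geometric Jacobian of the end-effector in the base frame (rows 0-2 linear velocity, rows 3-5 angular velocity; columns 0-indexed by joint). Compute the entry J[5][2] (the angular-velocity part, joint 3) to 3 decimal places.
1.000

axis z_2 = (0.0000,0.0000,1.0000); lever o_n−o_2 = (0.0000,0.0000,0.0000)
cross product → J_v[:, 2] = (0.0000,0.0000,0.0000)
J_ω[:, 2] = z_2
entry J[5][2] = 1.0000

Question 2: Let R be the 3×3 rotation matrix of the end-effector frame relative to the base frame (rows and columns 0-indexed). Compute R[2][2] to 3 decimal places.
1.000

End-effector z-axis (col 2 of R) = (0.0000,0.0000,1.0000)
R[2][2] = 1.0000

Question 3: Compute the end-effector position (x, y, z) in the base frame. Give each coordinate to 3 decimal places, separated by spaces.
after link 1: o_1 = (1.0000, 1.7321, 4.0000)
after link 2: o_2 = (0.5000, 2.5981, 8.0000)
after link 3: o_3 = (0.5000, 2.5981, 8.0000)

0.500 2.598 8.000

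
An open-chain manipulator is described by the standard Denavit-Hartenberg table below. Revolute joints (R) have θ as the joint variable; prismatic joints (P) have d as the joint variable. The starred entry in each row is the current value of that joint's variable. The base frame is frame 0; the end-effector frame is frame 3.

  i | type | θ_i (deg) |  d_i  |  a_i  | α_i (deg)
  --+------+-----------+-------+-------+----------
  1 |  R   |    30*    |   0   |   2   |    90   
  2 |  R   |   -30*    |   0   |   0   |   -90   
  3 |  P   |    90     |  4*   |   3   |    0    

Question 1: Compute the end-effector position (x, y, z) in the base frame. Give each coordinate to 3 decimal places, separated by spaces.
1.964 4.598 3.464

after link 1: o_1 = (1.7321, 1.0000, 0.0000)
after link 2: o_2 = (1.7321, 1.0000, 0.0000)
after link 3: o_3 = (1.9641, 4.5981, 3.4641)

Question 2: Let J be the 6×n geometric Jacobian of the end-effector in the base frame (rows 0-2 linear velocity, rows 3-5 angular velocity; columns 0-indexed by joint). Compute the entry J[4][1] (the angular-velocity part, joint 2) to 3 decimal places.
-0.866

axis z_1 = (0.5000,-0.8660,0.0000); lever o_n−o_1 = (0.2321,3.5981,3.4641)
cross product → J_v[:, 1] = (-3.0000,-1.7321,2.0000)
J_ω[:, 1] = z_1
entry J[4][1] = -0.8660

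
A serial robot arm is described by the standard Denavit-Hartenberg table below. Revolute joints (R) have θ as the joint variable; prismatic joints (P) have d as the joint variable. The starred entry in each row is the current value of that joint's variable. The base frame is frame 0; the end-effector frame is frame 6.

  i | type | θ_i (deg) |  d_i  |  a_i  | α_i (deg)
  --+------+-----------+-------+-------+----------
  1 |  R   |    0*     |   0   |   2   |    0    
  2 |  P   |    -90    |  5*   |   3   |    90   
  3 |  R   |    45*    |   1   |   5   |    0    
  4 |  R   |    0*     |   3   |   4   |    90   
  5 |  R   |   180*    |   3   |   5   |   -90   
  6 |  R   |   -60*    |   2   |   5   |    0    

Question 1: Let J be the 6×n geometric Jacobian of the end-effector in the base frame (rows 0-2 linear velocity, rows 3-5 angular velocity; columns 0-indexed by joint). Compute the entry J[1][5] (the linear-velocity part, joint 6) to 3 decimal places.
4.830

axis z_5 = (1.0000,0.0000,-0.0000); lever o_n−o_5 = (2.0000,-1.2941,-4.8296)
cross product → J_v[:, 5] = (-0.0000,4.8296,-1.2941)
J_ω[:, 5] = z_5
entry J[1][5] = 4.8296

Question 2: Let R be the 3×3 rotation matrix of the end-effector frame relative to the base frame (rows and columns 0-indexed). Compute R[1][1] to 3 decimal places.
0.966

End-effector y-axis (col 1 of R) = (-0.0000,0.9659,-0.2588)
R[1][1] = 0.9659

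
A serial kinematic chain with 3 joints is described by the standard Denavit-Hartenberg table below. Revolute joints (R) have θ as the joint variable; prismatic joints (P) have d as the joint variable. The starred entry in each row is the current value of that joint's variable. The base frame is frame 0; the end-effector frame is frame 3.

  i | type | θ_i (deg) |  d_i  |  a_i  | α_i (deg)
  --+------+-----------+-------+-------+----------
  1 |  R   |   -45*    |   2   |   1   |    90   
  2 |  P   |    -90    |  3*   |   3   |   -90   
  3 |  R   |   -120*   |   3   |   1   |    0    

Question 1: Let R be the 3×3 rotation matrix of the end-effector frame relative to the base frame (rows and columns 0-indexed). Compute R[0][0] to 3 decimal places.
-0.612

End-effector x-axis (col 0 of R) = (-0.6124,-0.6124,0.5000)
R[0][0] = -0.6124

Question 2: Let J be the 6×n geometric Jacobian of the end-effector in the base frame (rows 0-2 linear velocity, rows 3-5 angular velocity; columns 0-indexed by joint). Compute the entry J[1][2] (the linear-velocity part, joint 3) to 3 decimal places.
-0.354

axis z_2 = (0.7071,-0.7071,0.0000); lever o_n−o_2 = (1.5089,-2.7337,0.5000)
cross product → J_v[:, 2] = (-0.3536,-0.3536,-0.8660)
J_ω[:, 2] = z_2
entry J[1][2] = -0.3536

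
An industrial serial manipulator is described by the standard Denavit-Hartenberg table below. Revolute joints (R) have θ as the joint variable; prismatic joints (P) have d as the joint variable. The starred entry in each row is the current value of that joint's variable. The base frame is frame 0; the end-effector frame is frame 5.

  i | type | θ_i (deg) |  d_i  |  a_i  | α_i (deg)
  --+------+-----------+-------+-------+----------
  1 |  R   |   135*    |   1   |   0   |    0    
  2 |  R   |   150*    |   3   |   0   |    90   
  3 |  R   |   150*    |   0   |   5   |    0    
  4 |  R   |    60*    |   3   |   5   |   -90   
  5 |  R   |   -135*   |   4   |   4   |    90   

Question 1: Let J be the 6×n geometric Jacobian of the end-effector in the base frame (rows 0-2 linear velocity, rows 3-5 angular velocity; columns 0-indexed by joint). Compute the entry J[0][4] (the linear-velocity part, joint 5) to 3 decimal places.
-3.366

axis z_4 = (0.1294,-0.4830,-0.8660); lever o_n−o_4 = (-1.5804,-5.0299,-2.0499)
cross product → J_v[:, 4] = (-3.3660,1.6340,-1.4142)
J_ω[:, 4] = z_4
entry J[0][4] = -3.3660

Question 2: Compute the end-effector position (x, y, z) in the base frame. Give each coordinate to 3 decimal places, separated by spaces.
-6.720 2.559 1.950

after link 1: o_1 = (0.0000, 0.0000, 1.0000)
after link 2: o_2 = (0.0000, 0.0000, 4.0000)
after link 3: o_3 = (-1.1207, 4.1826, 6.5000)
after link 4: o_4 = (-5.1392, 7.5887, 4.0000)
after link 5: o_5 = (-6.7197, 2.5588, 1.9501)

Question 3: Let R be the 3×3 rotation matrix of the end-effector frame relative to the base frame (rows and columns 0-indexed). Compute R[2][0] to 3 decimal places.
0.354

End-effector x-axis (col 0 of R) = (-0.5245,-0.7745,0.3536)
R[2][0] = 0.3536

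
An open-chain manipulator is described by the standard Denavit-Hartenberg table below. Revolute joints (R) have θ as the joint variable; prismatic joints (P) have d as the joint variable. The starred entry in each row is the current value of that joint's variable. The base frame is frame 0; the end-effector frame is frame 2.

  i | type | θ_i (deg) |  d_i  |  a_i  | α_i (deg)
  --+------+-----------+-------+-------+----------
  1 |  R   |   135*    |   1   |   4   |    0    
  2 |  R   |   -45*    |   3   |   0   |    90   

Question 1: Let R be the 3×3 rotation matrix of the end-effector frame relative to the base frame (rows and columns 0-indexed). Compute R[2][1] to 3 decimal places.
End-effector y-axis (col 1 of R) = (-0.0000,0.0000,1.0000)
R[2][1] = 1.0000

1.000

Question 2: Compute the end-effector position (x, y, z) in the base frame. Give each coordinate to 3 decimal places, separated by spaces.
after link 1: o_1 = (-2.8284, 2.8284, 1.0000)
after link 2: o_2 = (-2.8284, 2.8284, 4.0000)

-2.828 2.828 4.000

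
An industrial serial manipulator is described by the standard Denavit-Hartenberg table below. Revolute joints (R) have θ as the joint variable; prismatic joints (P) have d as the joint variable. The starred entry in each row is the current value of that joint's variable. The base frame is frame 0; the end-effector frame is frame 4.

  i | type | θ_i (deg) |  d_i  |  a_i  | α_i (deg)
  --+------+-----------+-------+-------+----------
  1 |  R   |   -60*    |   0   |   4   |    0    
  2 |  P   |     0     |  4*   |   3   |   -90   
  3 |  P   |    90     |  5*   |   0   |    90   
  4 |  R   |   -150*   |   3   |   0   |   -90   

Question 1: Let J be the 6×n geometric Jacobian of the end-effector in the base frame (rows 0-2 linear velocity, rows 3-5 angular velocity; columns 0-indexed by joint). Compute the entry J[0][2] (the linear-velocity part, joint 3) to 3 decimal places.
0.866

prismatic axis z_2 = (0.8660,0.5000,0.0000)
J_v[:, 2] = z_2; J_ω[:, 2] = (0,0,0)
entry J[0][2] = 0.8660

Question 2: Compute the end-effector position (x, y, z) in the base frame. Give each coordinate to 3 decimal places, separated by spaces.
after link 1: o_1 = (2.0000, -3.4641, 0.0000)
after link 2: o_2 = (3.5000, -6.0622, 4.0000)
after link 3: o_3 = (7.8301, -3.5622, 4.0000)
after link 4: o_4 = (9.3301, -6.1603, 4.0000)

9.330 -6.160 4.000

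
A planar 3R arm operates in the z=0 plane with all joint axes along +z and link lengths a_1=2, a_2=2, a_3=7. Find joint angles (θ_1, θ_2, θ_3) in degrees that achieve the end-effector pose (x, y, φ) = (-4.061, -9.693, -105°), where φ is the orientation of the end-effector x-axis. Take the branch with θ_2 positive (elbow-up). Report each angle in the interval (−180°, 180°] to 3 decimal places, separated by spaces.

wrist centre = target − a_3·(cos φ, sin φ) = (-2.2493, -2.9315)
cos θ_2 = (13.6530−2²−2²)/(2·2·2) = 0.7066; θ_2 = 45.0390° (elbow-up)
β = atan2(-2.9315,-2.2493) = -127.4979°; ψ = atan2(1.4152,3.4133) = 22.5195°
θ_1 = β − ψ = -150.0174°
θ_3 = φ − θ_1 − θ_2 = -0.0215° (wrapped to (-180°,180°])

-150.017 45.039 -0.022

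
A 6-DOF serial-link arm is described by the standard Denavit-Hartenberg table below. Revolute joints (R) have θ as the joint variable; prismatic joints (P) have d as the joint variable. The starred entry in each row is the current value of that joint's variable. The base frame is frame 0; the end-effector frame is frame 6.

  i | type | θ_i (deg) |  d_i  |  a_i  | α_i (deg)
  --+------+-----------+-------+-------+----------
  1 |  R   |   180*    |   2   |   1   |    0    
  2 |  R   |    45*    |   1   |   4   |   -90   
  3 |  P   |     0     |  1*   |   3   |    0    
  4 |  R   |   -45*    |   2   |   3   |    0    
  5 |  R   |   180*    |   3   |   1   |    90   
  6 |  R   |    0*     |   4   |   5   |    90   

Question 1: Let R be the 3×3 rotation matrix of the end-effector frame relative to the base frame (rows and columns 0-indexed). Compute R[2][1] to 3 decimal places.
End-effector y-axis (col 1 of R) = (-0.5000,-0.5000,-0.7071)
R[2][1] = -0.7071

-0.707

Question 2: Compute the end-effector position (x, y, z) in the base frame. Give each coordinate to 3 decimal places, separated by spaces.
-2.207 -9.692 -1.950

after link 1: o_1 = (-1.0000, 0.0000, 2.0000)
after link 2: o_2 = (-3.8284, -2.8284, 3.0000)
after link 3: o_3 = (-5.2426, -5.6569, 3.0000)
after link 4: o_4 = (-5.3284, -8.5711, 5.1213)
after link 5: o_5 = (-2.7071, -10.1924, 4.4142)
after link 6: o_6 = (-2.2071, -9.6924, -1.9497)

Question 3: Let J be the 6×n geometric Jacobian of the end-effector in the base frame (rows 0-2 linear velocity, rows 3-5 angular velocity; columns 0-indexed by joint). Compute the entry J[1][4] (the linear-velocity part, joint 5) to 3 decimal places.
5.000

axis z_4 = (0.7071,-0.7071,0.0000); lever o_n−o_4 = (3.1213,-1.1213,-7.0711)
cross product → J_v[:, 4] = (5.0000,5.0000,1.4142)
J_ω[:, 4] = z_4
entry J[1][4] = 5.0000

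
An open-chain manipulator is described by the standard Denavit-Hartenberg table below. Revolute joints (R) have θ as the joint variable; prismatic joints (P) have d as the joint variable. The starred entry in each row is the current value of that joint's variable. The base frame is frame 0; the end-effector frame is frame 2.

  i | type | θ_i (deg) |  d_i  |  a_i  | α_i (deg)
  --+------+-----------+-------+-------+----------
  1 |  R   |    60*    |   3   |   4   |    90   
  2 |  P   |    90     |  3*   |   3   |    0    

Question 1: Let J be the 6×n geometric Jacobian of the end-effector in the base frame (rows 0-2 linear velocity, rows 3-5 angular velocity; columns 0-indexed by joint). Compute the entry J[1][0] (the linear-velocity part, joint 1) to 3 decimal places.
axis z_0 = ẑ; lever o_n−o_0 = (4.5981,1.9641,6.0000)
cross product → J_v[:, 0] = (-1.9641,4.5981,0.0000)
J_ω[:, 0] = z_0
entry J[1][0] = 4.5981

4.598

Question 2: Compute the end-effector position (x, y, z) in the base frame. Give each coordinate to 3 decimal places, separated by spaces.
after link 1: o_1 = (2.0000, 3.4641, 3.0000)
after link 2: o_2 = (4.5981, 1.9641, 6.0000)

4.598 1.964 6.000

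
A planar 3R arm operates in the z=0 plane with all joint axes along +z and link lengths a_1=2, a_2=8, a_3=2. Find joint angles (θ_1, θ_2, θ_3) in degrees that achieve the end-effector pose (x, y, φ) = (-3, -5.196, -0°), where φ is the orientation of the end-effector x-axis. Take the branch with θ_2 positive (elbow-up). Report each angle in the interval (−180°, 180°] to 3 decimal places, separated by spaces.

wrist centre = target − a_3·(cos φ, sin φ) = (-5.0000, -5.1960)
cos θ_2 = (51.9984−2²−8²)/(2·2·8) = -0.5000; θ_2 = 120.0033° (elbow-up)
β = atan2(-5.1960,-5.0000) = -133.8987°; ψ = atan2(6.9280,-2.0004) = 106.1056°
θ_1 = β − ψ = -240.0044°
θ_3 = φ − θ_1 − θ_2 = 120.0011° (wrapped to (-180°,180°])

119.996 120.003 120.001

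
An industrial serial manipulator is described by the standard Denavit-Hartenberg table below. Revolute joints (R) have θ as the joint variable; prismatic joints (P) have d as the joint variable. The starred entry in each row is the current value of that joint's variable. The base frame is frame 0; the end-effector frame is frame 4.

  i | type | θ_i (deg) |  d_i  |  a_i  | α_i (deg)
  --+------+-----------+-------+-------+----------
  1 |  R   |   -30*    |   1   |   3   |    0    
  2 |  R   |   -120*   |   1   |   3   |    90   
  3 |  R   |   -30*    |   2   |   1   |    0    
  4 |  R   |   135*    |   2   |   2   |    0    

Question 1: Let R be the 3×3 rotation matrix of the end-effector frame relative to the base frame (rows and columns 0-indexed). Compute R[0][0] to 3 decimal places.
0.224

End-effector x-axis (col 0 of R) = (0.2241,0.1294,0.9659)
R[0][0] = 0.2241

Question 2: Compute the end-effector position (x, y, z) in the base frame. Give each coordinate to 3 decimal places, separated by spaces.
-2.302 0.290 3.432

after link 1: o_1 = (2.5981, -1.5000, 1.0000)
after link 2: o_2 = (0.0000, -3.0000, 2.0000)
after link 3: o_3 = (-1.7500, -1.7010, 1.5000)
after link 4: o_4 = (-2.3017, 0.2899, 3.4319)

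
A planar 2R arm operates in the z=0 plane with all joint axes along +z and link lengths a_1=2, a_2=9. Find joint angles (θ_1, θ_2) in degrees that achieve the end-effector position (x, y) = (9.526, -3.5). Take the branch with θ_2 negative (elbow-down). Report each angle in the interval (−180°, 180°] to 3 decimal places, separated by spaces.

cos θ_2 = (102.9947−2²−9²)/(2·2·9) = 0.4999; θ_2 = -60.0098° (elbow-down)
β = atan2(-3.5000,9.5260) = -20.1741°; ψ = atan2(-7.7950,6.4987) = -50.1821°
θ_1 = β − ψ = 30.0080°

30.008 -60.010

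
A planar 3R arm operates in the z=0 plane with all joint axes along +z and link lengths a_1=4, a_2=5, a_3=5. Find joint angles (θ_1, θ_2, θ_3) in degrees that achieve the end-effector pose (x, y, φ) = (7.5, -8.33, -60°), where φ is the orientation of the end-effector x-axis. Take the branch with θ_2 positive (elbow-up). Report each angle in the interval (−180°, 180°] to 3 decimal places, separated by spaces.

-90.000 90.001 -60.001

wrist centre = target − a_3·(cos φ, sin φ) = (5.0000, -3.9999)
cos θ_2 = (40.9990−4²−5²)/(2·4·5) = -0.0000; θ_2 = 90.0015° (elbow-up)
β = atan2(-3.9999,5.0000) = -38.6589°; ψ = atan2(5.0000,3.9999) = 51.3411°
θ_1 = β − ψ = -90.0000°
θ_3 = φ − θ_1 − θ_2 = -60.0015° (wrapped to (-180°,180°])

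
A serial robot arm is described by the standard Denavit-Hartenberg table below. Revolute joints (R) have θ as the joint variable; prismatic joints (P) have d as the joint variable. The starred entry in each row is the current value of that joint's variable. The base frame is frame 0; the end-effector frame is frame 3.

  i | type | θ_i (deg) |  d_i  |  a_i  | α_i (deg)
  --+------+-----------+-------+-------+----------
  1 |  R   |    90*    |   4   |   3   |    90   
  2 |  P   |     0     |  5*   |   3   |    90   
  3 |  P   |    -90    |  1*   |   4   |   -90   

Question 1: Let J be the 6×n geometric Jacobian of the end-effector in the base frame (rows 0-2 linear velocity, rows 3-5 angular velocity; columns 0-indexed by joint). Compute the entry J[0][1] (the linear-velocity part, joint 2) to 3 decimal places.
prismatic axis z_1 = (1.0000,-0.0000,0.0000)
J_v[:, 1] = z_1; J_ω[:, 1] = (0,0,0)
entry J[0][1] = 1.0000

1.000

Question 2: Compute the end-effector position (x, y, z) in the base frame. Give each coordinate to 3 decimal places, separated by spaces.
after link 1: o_1 = (0.0000, 3.0000, 4.0000)
after link 2: o_2 = (5.0000, 6.0000, 4.0000)
after link 3: o_3 = (1.0000, 6.0000, 3.0000)

1.000 6.000 3.000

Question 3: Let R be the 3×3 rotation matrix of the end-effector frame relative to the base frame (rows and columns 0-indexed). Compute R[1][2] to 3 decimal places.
End-effector z-axis (col 2 of R) = (0.0000,1.0000,-0.0000)
R[1][2] = 1.0000

1.000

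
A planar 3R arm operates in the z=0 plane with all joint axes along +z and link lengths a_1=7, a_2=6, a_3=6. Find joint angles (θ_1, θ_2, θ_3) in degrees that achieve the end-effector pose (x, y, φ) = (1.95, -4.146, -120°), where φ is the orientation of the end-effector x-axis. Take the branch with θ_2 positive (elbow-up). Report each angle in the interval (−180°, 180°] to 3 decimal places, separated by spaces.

wrist centre = target − a_3·(cos φ, sin φ) = (4.9500, 1.0502)
cos θ_2 = (25.6053−7²−6²)/(2·7·6) = -0.7071; θ_2 = 134.9978° (elbow-up)
β = atan2(1.0502,4.9500) = 11.9778°; ψ = atan2(4.2428,2.7575) = 56.9790°
θ_1 = β − ψ = -45.0012°
θ_3 = φ − θ_1 − θ_2 = 150.0034° (wrapped to (-180°,180°])

-45.001 134.998 150.003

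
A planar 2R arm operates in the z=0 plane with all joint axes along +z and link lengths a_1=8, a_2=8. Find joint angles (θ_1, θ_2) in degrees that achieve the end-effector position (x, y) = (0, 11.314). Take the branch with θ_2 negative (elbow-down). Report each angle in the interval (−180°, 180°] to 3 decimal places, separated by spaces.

cos θ_2 = (128.0066−8²−8²)/(2·8·8) = 0.0001; θ_2 = -89.9970° (elbow-down)
β = atan2(11.3140,0.0000) = 90.0000°; ψ = atan2(-8.0000,8.0004) = -44.9985°
θ_1 = β − ψ = 134.9985°

134.999 -89.997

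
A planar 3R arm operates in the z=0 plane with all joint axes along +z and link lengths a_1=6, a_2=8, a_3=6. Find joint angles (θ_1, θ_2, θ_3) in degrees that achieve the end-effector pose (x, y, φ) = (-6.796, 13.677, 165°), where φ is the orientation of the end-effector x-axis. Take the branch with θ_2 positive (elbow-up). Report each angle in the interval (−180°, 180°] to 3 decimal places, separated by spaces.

wrist centre = target − a_3·(cos φ, sin φ) = (-1.0004, 12.1241)
cos θ_2 = (147.9943−6²−8²)/(2·6·8) = 0.4999; θ_2 = 60.0039° (elbow-up)
β = atan2(12.1241,-1.0004) = 94.7172°; ψ = atan2(6.9285,9.9995) = 34.7173°
θ_1 = β − ψ = 59.9999°
θ_3 = φ − θ_1 − θ_2 = 44.9962° (wrapped to (-180°,180°])

60.000 60.004 44.996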